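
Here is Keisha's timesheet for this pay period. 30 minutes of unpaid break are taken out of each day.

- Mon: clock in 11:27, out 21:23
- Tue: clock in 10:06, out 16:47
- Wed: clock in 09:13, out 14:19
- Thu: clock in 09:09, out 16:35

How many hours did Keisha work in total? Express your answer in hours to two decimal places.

Mon: 11:27–21:23 = 9 h 56 min; less 30 min break → 9 h 26 min
Tue: 10:06–16:47 = 6 h 41 min; less 30 min break → 6 h 11 min
Wed: 09:13–14:19 = 5 h 6 min; less 30 min break → 4 h 36 min
Thu: 09:09–16:35 = 7 h 26 min; less 30 min break → 6 h 56 min
Total: 9 h 26 min + 6 h 11 min + 4 h 36 min + 6 h 56 min = 27 h 9 min.

27.15 hours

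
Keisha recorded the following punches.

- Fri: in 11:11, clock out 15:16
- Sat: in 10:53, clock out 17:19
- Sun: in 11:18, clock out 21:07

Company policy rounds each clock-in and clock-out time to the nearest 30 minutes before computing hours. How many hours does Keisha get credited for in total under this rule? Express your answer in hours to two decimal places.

Fri: in 11:11→11:00, out 15:16→15:30; 4 h 30 min
Sat: in 10:53→11:00, out 17:19→17:30; 6 h 30 min
Sun: in 11:18→11:30, out 21:07→21:00; 9 h 30 min
Total credited: 20 h 30 min.

20.50 hours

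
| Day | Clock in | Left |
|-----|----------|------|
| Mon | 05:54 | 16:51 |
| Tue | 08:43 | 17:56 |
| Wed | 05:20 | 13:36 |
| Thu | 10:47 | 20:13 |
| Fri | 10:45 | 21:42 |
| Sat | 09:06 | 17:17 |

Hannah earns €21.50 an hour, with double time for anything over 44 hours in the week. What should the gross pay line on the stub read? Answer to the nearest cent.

Mon: 05:54–16:51 = 10 h 57 min
Tue: 08:43–17:56 = 9 h 13 min
Wed: 05:20–13:36 = 8 h 16 min
Thu: 10:47–20:13 = 9 h 26 min
Fri: 10:45–21:42 = 10 h 57 min
Sat: 09:06–17:17 = 8 h 11 min
Total worked: 57 h 0 min = 3420 min.
Regular 44 h 0 min = 2640 min at €21.50/h; overtime 13 h 0 min = 780 min at €43.00/h.
Pay = (2640 × €21.50 + 780 × €43.00) ÷ 60 = €1505.00.

€1505.00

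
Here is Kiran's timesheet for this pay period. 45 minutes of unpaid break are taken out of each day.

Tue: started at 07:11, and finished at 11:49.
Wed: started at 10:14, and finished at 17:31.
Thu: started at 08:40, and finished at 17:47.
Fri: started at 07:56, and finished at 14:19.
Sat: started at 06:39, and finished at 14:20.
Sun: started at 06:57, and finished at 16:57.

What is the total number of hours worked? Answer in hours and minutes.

40 h 36 min

Tue: 07:11–11:49 = 4 h 38 min; less 45 min break → 3 h 53 min
Wed: 10:14–17:31 = 7 h 17 min; less 45 min break → 6 h 32 min
Thu: 08:40–17:47 = 9 h 7 min; less 45 min break → 8 h 22 min
Fri: 07:56–14:19 = 6 h 23 min; less 45 min break → 5 h 38 min
Sat: 06:39–14:20 = 7 h 41 min; less 45 min break → 6 h 56 min
Sun: 06:57–16:57 = 10 h 0 min; less 45 min break → 9 h 15 min
Total: 3 h 53 min + 6 h 32 min + 8 h 22 min + 5 h 38 min + 6 h 56 min + 9 h 15 min = 40 h 36 min.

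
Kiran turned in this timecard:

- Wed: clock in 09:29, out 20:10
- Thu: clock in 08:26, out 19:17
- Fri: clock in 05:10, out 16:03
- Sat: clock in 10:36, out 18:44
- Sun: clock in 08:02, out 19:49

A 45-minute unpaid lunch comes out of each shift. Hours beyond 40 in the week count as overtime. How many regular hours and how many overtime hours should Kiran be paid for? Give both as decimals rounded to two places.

Regular 40.00 hours, overtime 8.58 hours

Wed: 09:29–20:10 = 10 h 41 min; less 45 min break → 9 h 56 min
Thu: 08:26–19:17 = 10 h 51 min; less 45 min break → 10 h 6 min
Fri: 05:10–16:03 = 10 h 53 min; less 45 min break → 10 h 8 min
Sat: 10:36–18:44 = 8 h 8 min; less 45 min break → 7 h 23 min
Sun: 08:02–19:49 = 11 h 47 min; less 45 min break → 11 h 2 min
Total worked: 48 h 35 min = 48.58 h.
Threshold 40 h → overtime 8 h 35 min, regular 40 h 0 min.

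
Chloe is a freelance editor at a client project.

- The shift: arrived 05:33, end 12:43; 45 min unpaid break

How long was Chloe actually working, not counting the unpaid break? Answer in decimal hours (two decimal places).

The shift: 05:33–12:43 = 7 h 10 min; less 45 min break → 6 h 25 min

6.42 hours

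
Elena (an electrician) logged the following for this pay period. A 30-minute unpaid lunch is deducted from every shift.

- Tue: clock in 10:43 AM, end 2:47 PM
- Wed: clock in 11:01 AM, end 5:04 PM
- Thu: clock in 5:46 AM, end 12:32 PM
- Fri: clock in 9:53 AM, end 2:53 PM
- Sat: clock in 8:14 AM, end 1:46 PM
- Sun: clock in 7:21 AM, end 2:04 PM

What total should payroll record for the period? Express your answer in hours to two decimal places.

31.13 hours

Tue: 10:43 AM–2:47 PM = 4 h 4 min; less 30 min break → 3 h 34 min
Wed: 11:01 AM–5:04 PM = 6 h 3 min; less 30 min break → 5 h 33 min
Thu: 5:46 AM–12:32 PM = 6 h 46 min; less 30 min break → 6 h 16 min
Fri: 9:53 AM–2:53 PM = 5 h 0 min; less 30 min break → 4 h 30 min
Sat: 8:14 AM–1:46 PM = 5 h 32 min; less 30 min break → 5 h 2 min
Sun: 7:21 AM–2:04 PM = 6 h 43 min; less 30 min break → 6 h 13 min
Total: 3 h 34 min + 5 h 33 min + 6 h 16 min + 4 h 30 min + 5 h 2 min + 6 h 13 min = 31 h 8 min.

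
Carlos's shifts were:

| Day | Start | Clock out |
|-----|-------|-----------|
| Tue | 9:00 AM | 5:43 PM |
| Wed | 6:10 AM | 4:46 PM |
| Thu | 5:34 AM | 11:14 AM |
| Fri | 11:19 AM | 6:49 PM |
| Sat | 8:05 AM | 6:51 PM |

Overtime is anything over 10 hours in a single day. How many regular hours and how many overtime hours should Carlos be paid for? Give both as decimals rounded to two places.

Regular 41.88 hours, overtime 1.37 hours

Tue: 9:00 AM–5:43 PM = 8 h 43 min
Wed: 6:10 AM–4:46 PM = 10 h 36 min
Thu: 5:34 AM–11:14 AM = 5 h 40 min
Fri: 11:19 AM–6:49 PM = 7 h 30 min
Sat: 8:05 AM–6:51 PM = 10 h 46 min
Tue reg 8 h 43 min / OT 0 h 0 min; Wed reg 10 h 0 min / OT 0 h 36 min; Thu reg 5 h 40 min / OT 0 h 0 min; Fri reg 7 h 30 min / OT 0 h 0 min; Sat reg 10 h 0 min / OT 0 h 46 min.
Totals: regular 41 h 53 min, overtime 1 h 22 min.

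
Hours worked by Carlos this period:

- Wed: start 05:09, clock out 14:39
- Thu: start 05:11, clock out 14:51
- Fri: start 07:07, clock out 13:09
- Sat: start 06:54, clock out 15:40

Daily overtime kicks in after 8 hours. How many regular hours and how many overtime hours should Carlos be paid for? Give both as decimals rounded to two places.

Wed: 05:09–14:39 = 9 h 30 min
Thu: 05:11–14:51 = 9 h 40 min
Fri: 07:07–13:09 = 6 h 2 min
Sat: 06:54–15:40 = 8 h 46 min
Wed reg 8 h 0 min / OT 1 h 30 min; Thu reg 8 h 0 min / OT 1 h 40 min; Fri reg 6 h 2 min / OT 0 h 0 min; Sat reg 8 h 0 min / OT 0 h 46 min.
Totals: regular 30 h 2 min, overtime 3 h 56 min.

Regular 30.03 hours, overtime 3.93 hours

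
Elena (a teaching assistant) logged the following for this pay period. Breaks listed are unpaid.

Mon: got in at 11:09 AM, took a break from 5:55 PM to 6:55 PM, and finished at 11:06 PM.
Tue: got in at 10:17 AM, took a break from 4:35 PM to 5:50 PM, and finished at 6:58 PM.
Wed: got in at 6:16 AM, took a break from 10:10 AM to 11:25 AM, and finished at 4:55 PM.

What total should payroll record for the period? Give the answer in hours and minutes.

Mon: 11:09 AM–11:06 PM = 11 h 57 min; less 60 min break → 10 h 57 min
Tue: 10:17 AM–6:58 PM = 8 h 41 min; less 75 min break → 7 h 26 min
Wed: 6:16 AM–4:55 PM = 10 h 39 min; less 75 min break → 9 h 24 min
Total: 10 h 57 min + 7 h 26 min + 9 h 24 min = 27 h 47 min.

27 h 47 min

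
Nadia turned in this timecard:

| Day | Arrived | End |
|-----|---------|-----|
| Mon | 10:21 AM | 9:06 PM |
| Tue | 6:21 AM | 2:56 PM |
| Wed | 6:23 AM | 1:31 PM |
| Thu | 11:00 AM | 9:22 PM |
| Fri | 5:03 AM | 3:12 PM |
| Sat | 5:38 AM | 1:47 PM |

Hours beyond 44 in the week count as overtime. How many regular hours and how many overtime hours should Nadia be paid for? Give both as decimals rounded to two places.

Mon: 10:21 AM–9:06 PM = 10 h 45 min
Tue: 6:21 AM–2:56 PM = 8 h 35 min
Wed: 6:23 AM–1:31 PM = 7 h 8 min
Thu: 11:00 AM–9:22 PM = 10 h 22 min
Fri: 5:03 AM–3:12 PM = 10 h 9 min
Sat: 5:38 AM–1:47 PM = 8 h 9 min
Total worked: 55 h 8 min = 55.13 h.
Threshold 44 h → overtime 11 h 8 min, regular 44 h 0 min.

Regular 44.00 hours, overtime 11.13 hours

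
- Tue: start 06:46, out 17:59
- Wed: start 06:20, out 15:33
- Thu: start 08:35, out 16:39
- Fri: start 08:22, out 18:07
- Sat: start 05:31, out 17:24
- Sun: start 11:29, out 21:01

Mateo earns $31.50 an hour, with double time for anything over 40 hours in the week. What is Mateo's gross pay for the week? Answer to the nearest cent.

$2499.00

Tue: 06:46–17:59 = 11 h 13 min
Wed: 06:20–15:33 = 9 h 13 min
Thu: 08:35–16:39 = 8 h 4 min
Fri: 08:22–18:07 = 9 h 45 min
Sat: 05:31–17:24 = 11 h 53 min
Sun: 11:29–21:01 = 9 h 32 min
Total worked: 59 h 40 min = 3580 min.
Regular 40 h 0 min = 2400 min at $31.50/h; overtime 19 h 40 min = 1180 min at $63.00/h.
Pay = (2400 × $31.50 + 1180 × $63.00) ÷ 60 = $2499.00.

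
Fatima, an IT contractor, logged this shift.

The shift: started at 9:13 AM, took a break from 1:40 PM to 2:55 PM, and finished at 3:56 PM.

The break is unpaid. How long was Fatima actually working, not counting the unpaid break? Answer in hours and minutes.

The shift: 9:13 AM–3:56 PM = 6 h 43 min; less 75 min break → 5 h 28 min

5 h 28 min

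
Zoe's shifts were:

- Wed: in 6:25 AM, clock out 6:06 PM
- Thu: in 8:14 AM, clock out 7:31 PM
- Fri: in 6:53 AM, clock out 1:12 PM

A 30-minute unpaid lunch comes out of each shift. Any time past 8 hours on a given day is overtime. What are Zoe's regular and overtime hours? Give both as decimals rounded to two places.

Wed: 6:25 AM–6:06 PM = 11 h 41 min; less 30 min break → 11 h 11 min
Thu: 8:14 AM–7:31 PM = 11 h 17 min; less 30 min break → 10 h 47 min
Fri: 6:53 AM–1:12 PM = 6 h 19 min; less 30 min break → 5 h 49 min
Wed reg 8 h 0 min / OT 3 h 11 min; Thu reg 8 h 0 min / OT 2 h 47 min; Fri reg 5 h 49 min / OT 0 h 0 min.
Totals: regular 21 h 49 min, overtime 5 h 58 min.

Regular 21.82 hours, overtime 5.97 hours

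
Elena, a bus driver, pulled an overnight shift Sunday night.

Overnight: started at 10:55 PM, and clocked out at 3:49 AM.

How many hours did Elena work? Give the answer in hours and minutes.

4 h 54 min

Overnight: 10:55 PM → midnight = 1 h 5 min; midnight → 3:49 AM = 3 h 49 min; span 4 h 54 min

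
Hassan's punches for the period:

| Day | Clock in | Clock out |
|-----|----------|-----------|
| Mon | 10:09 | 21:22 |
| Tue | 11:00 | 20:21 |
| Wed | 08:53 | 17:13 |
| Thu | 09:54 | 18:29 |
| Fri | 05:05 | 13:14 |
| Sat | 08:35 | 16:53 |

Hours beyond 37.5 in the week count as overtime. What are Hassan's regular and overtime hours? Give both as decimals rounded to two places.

Mon: 10:09–21:22 = 11 h 13 min
Tue: 11:00–20:21 = 9 h 21 min
Wed: 08:53–17:13 = 8 h 20 min
Thu: 09:54–18:29 = 8 h 35 min
Fri: 05:05–13:14 = 8 h 9 min
Sat: 08:35–16:53 = 8 h 18 min
Total worked: 53 h 56 min = 53.93 h.
Threshold 37.5 h → overtime 16 h 26 min, regular 37 h 30 min.

Regular 37.50 hours, overtime 16.43 hours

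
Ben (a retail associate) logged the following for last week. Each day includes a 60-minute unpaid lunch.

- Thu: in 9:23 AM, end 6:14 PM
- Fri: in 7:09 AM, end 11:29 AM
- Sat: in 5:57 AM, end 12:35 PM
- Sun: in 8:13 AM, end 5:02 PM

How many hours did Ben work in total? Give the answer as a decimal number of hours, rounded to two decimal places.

24.63 hours

Thu: 9:23 AM–6:14 PM = 8 h 51 min; less 60 min break → 7 h 51 min
Fri: 7:09 AM–11:29 AM = 4 h 20 min; less 60 min break → 3 h 20 min
Sat: 5:57 AM–12:35 PM = 6 h 38 min; less 60 min break → 5 h 38 min
Sun: 8:13 AM–5:02 PM = 8 h 49 min; less 60 min break → 7 h 49 min
Total: 7 h 51 min + 3 h 20 min + 5 h 38 min + 7 h 49 min = 24 h 38 min.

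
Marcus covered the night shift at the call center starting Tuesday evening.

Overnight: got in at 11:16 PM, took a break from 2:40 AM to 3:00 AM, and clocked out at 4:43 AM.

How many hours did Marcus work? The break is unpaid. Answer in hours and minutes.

Overnight: 11:16 PM → midnight = 0 h 44 min; midnight → 4:43 AM = 4 h 43 min; span 5 h 27 min; less 20 min break → 5 h 7 min

5 h 7 min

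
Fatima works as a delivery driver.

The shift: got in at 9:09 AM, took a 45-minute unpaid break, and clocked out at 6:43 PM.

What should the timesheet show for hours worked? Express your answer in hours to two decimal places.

The shift: 9:09 AM–6:43 PM = 9 h 34 min; less 45 min break → 8 h 49 min

8.82 hours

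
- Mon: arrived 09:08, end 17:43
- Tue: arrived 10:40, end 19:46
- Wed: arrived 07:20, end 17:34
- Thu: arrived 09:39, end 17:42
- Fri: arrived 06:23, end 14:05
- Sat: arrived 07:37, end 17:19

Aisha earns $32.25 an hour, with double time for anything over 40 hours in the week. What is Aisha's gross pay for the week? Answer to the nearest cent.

$2152.15

Mon: 09:08–17:43 = 8 h 35 min
Tue: 10:40–19:46 = 9 h 6 min
Wed: 07:20–17:34 = 10 h 14 min
Thu: 09:39–17:42 = 8 h 3 min
Fri: 06:23–14:05 = 7 h 42 min
Sat: 07:37–17:19 = 9 h 42 min
Total worked: 53 h 22 min = 3202 min.
Regular 40 h 0 min = 2400 min at $32.25/h; overtime 13 h 22 min = 802 min at $64.50/h.
Pay = (2400 × $32.25 + 802 × $64.50) ÷ 60 = $2152.15.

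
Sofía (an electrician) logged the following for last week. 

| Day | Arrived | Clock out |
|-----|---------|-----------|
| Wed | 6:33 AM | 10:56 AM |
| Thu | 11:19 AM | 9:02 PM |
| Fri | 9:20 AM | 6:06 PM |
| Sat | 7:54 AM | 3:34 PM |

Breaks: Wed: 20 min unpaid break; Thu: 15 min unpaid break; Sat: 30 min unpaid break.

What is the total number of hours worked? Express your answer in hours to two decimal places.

29.45 hours

Wed: 6:33 AM–10:56 AM = 4 h 23 min; less 20 min break → 4 h 3 min
Thu: 11:19 AM–9:02 PM = 9 h 43 min; less 15 min break → 9 h 28 min
Fri: 9:20 AM–6:06 PM = 8 h 46 min
Sat: 7:54 AM–3:34 PM = 7 h 40 min; less 30 min break → 7 h 10 min
Total: 4 h 3 min + 9 h 28 min + 8 h 46 min + 7 h 10 min = 29 h 27 min.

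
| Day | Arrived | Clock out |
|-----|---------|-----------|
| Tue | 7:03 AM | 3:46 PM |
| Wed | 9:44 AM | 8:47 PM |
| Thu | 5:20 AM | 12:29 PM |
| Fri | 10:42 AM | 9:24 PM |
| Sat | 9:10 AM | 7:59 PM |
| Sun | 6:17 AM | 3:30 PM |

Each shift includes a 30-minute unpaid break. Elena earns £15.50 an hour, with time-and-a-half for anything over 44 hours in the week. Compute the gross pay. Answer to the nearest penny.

£929.61

Tue: 7:03 AM–3:46 PM = 8 h 43 min; less 30 min break → 8 h 13 min
Wed: 9:44 AM–8:47 PM = 11 h 3 min; less 30 min break → 10 h 33 min
Thu: 5:20 AM–12:29 PM = 7 h 9 min; less 30 min break → 6 h 39 min
Fri: 10:42 AM–9:24 PM = 10 h 42 min; less 30 min break → 10 h 12 min
Sat: 9:10 AM–7:59 PM = 10 h 49 min; less 30 min break → 10 h 19 min
Sun: 6:17 AM–3:30 PM = 9 h 13 min; less 30 min break → 8 h 43 min
Total worked: 54 h 39 min = 3279 min.
Regular 44 h 0 min = 2640 min at £15.50/h; overtime 10 h 39 min = 639 min at £23.25/h.
Pay = (2640 × £15.50 + 639 × £23.25) ÷ 60 = £929.61.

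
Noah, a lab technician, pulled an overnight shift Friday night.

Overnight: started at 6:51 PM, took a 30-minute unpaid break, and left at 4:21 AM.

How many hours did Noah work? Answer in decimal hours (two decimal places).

9.00 hours

Overnight: 6:51 PM → midnight = 5 h 9 min; midnight → 4:21 AM = 4 h 21 min; span 9 h 30 min; less 30 min break → 9 h 0 min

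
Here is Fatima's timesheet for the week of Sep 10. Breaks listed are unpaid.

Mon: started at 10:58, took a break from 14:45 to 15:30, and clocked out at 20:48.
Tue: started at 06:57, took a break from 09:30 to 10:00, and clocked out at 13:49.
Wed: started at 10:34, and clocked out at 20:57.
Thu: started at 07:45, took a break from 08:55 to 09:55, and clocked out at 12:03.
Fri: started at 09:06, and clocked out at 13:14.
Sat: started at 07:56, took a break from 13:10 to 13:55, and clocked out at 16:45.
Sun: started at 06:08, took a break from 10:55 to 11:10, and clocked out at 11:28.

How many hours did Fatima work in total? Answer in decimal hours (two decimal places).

46.42 hours

Mon: 10:58–20:48 = 9 h 50 min; less 45 min break → 9 h 5 min
Tue: 06:57–13:49 = 6 h 52 min; less 30 min break → 6 h 22 min
Wed: 10:34–20:57 = 10 h 23 min
Thu: 07:45–12:03 = 4 h 18 min; less 60 min break → 3 h 18 min
Fri: 09:06–13:14 = 4 h 8 min
Sat: 07:56–16:45 = 8 h 49 min; less 45 min break → 8 h 4 min
Sun: 06:08–11:28 = 5 h 20 min; less 15 min break → 5 h 5 min
Total: 9 h 5 min + 6 h 22 min + 10 h 23 min + 3 h 18 min + 4 h 8 min + 8 h 4 min + 5 h 5 min = 46 h 25 min.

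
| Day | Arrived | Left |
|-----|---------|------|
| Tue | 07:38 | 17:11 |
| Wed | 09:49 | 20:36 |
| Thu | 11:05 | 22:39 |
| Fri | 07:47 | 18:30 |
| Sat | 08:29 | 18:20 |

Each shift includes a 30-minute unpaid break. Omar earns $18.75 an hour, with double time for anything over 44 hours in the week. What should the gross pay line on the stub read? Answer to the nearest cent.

$1048.75

Tue: 07:38–17:11 = 9 h 33 min; less 30 min break → 9 h 3 min
Wed: 09:49–20:36 = 10 h 47 min; less 30 min break → 10 h 17 min
Thu: 11:05–22:39 = 11 h 34 min; less 30 min break → 11 h 4 min
Fri: 07:47–18:30 = 10 h 43 min; less 30 min break → 10 h 13 min
Sat: 08:29–18:20 = 9 h 51 min; less 30 min break → 9 h 21 min
Total worked: 49 h 58 min = 2998 min.
Regular 44 h 0 min = 2640 min at $18.75/h; overtime 5 h 58 min = 358 min at $37.50/h.
Pay = (2640 × $18.75 + 358 × $37.50) ÷ 60 = $1048.75.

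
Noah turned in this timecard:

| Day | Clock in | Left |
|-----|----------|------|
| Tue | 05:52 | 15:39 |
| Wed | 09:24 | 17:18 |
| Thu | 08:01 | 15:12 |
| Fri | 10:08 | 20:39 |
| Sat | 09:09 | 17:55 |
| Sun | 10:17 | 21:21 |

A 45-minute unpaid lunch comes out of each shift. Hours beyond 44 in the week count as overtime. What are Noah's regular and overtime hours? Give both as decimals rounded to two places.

Tue: 05:52–15:39 = 9 h 47 min; less 45 min break → 9 h 2 min
Wed: 09:24–17:18 = 7 h 54 min; less 45 min break → 7 h 9 min
Thu: 08:01–15:12 = 7 h 11 min; less 45 min break → 6 h 26 min
Fri: 10:08–20:39 = 10 h 31 min; less 45 min break → 9 h 46 min
Sat: 09:09–17:55 = 8 h 46 min; less 45 min break → 8 h 1 min
Sun: 10:17–21:21 = 11 h 4 min; less 45 min break → 10 h 19 min
Total worked: 50 h 43 min = 50.72 h.
Threshold 44 h → overtime 6 h 43 min, regular 44 h 0 min.

Regular 44.00 hours, overtime 6.72 hours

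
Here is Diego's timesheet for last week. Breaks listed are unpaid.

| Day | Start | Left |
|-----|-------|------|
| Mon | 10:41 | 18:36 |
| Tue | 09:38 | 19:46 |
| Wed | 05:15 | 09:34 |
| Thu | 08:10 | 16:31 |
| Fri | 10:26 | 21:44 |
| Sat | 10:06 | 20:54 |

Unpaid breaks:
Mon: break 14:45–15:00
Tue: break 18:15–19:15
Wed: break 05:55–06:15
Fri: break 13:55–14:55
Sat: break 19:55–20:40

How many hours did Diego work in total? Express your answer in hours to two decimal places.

49.48 hours

Mon: 10:41–18:36 = 7 h 55 min; less 15 min break → 7 h 40 min
Tue: 09:38–19:46 = 10 h 8 min; less 60 min break → 9 h 8 min
Wed: 05:15–09:34 = 4 h 19 min; less 20 min break → 3 h 59 min
Thu: 08:10–16:31 = 8 h 21 min
Fri: 10:26–21:44 = 11 h 18 min; less 60 min break → 10 h 18 min
Sat: 10:06–20:54 = 10 h 48 min; less 45 min break → 10 h 3 min
Total: 7 h 40 min + 9 h 8 min + 3 h 59 min + 8 h 21 min + 10 h 18 min + 10 h 3 min = 49 h 29 min.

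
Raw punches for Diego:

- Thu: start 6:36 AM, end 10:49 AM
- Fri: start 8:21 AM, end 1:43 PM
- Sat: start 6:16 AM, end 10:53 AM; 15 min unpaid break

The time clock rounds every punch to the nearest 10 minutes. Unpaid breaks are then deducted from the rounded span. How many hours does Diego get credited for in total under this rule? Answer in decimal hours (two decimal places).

Thu: in 6:36 AM→6:40 AM, out 10:49 AM→10:50 AM; 4 h 10 min
Fri: in 8:21 AM→8:20 AM, out 1:43 PM→1:40 PM; 5 h 20 min
Sat: in 6:16 AM→6:20 AM, out 10:53 AM→10:50 AM; 4 h 30 min − 15 min = 4 h 15 min
Total credited: 13 h 45 min.

13.75 hours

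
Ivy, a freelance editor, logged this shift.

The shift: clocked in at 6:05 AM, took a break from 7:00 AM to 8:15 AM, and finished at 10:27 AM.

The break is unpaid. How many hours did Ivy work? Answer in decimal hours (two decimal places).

The shift: 6:05 AM–10:27 AM = 4 h 22 min; less 75 min break → 3 h 7 min

3.12 hours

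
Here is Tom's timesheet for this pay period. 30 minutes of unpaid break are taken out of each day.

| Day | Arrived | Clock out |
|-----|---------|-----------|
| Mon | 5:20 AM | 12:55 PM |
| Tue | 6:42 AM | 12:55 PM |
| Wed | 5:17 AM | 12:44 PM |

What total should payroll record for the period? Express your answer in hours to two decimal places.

Mon: 5:20 AM–12:55 PM = 7 h 35 min; less 30 min break → 7 h 5 min
Tue: 6:42 AM–12:55 PM = 6 h 13 min; less 30 min break → 5 h 43 min
Wed: 5:17 AM–12:44 PM = 7 h 27 min; less 30 min break → 6 h 57 min
Total: 7 h 5 min + 5 h 43 min + 6 h 57 min = 19 h 45 min.

19.75 hours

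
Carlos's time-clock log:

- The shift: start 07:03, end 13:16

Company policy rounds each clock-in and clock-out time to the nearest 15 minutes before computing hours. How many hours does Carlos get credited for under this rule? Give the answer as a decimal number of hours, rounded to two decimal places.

6.25 hours

The shift: in 07:03→07:00, out 13:16→13:15; 6 h 15 min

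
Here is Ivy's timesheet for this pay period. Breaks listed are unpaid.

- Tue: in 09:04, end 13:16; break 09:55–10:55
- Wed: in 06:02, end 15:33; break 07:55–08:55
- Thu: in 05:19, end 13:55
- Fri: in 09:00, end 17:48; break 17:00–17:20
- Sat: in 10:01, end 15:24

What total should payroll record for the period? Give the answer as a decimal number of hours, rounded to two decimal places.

34.17 hours

Tue: 09:04–13:16 = 4 h 12 min; less 60 min break → 3 h 12 min
Wed: 06:02–15:33 = 9 h 31 min; less 60 min break → 8 h 31 min
Thu: 05:19–13:55 = 8 h 36 min
Fri: 09:00–17:48 = 8 h 48 min; less 20 min break → 8 h 28 min
Sat: 10:01–15:24 = 5 h 23 min
Total: 3 h 12 min + 8 h 31 min + 8 h 36 min + 8 h 28 min + 5 h 23 min = 34 h 10 min.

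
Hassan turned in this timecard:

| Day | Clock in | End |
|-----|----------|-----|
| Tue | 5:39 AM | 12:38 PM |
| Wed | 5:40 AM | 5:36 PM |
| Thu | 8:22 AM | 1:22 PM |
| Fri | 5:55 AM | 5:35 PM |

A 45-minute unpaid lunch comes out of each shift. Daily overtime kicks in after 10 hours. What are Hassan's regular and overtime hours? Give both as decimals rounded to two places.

Tue: 5:39 AM–12:38 PM = 6 h 59 min; less 45 min break → 6 h 14 min
Wed: 5:40 AM–5:36 PM = 11 h 56 min; less 45 min break → 11 h 11 min
Thu: 8:22 AM–1:22 PM = 5 h 0 min; less 45 min break → 4 h 15 min
Fri: 5:55 AM–5:35 PM = 11 h 40 min; less 45 min break → 10 h 55 min
Tue reg 6 h 14 min / OT 0 h 0 min; Wed reg 10 h 0 min / OT 1 h 11 min; Thu reg 4 h 15 min / OT 0 h 0 min; Fri reg 10 h 0 min / OT 0 h 55 min.
Totals: regular 30 h 29 min, overtime 2 h 6 min.

Regular 30.48 hours, overtime 2.10 hours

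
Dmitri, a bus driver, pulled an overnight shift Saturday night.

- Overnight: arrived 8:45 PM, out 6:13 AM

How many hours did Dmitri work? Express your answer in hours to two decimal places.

Overnight: 8:45 PM → midnight = 3 h 15 min; midnight → 6:13 AM = 6 h 13 min; span 9 h 28 min

9.47 hours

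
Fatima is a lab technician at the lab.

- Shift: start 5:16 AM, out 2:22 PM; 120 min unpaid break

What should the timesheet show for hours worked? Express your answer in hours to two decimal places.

Shift: 5:16 AM–2:22 PM = 9 h 6 min; less 120 min break → 7 h 6 min

7.10 hours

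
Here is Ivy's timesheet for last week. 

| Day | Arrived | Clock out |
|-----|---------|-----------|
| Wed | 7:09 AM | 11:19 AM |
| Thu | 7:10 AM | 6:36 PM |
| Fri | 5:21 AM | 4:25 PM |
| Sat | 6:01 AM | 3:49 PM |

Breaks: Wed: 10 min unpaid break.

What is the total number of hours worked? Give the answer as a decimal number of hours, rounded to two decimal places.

36.30 hours

Wed: 7:09 AM–11:19 AM = 4 h 10 min; less 10 min break → 4 h 0 min
Thu: 7:10 AM–6:36 PM = 11 h 26 min
Fri: 5:21 AM–4:25 PM = 11 h 4 min
Sat: 6:01 AM–3:49 PM = 9 h 48 min
Total: 4 h 0 min + 11 h 26 min + 11 h 4 min + 9 h 48 min = 36 h 18 min.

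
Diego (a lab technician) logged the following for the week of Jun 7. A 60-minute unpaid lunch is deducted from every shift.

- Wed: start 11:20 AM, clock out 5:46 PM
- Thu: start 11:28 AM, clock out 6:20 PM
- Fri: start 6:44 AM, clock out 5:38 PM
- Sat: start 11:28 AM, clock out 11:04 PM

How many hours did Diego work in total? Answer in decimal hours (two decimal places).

31.80 hours

Wed: 11:20 AM–5:46 PM = 6 h 26 min; less 60 min break → 5 h 26 min
Thu: 11:28 AM–6:20 PM = 6 h 52 min; less 60 min break → 5 h 52 min
Fri: 6:44 AM–5:38 PM = 10 h 54 min; less 60 min break → 9 h 54 min
Sat: 11:28 AM–11:04 PM = 11 h 36 min; less 60 min break → 10 h 36 min
Total: 5 h 26 min + 5 h 52 min + 9 h 54 min + 10 h 36 min = 31 h 48 min.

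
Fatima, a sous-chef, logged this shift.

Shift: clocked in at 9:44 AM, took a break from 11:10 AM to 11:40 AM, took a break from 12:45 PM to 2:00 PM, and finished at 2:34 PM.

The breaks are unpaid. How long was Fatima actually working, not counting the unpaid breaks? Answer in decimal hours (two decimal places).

Shift: 9:44 AM–2:34 PM = 4 h 50 min; less 105 min break → 3 h 5 min

3.08 hours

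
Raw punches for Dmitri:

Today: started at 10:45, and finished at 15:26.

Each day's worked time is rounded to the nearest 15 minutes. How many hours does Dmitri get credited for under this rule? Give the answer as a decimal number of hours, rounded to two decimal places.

4.75 hours

Today: 10:45–15:26 = 4 h 41 min → rounds to 4 h 45 min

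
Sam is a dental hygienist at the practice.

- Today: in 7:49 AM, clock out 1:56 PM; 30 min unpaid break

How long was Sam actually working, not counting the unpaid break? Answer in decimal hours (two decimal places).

5.62 hours

Today: 7:49 AM–1:56 PM = 6 h 7 min; less 30 min break → 5 h 37 min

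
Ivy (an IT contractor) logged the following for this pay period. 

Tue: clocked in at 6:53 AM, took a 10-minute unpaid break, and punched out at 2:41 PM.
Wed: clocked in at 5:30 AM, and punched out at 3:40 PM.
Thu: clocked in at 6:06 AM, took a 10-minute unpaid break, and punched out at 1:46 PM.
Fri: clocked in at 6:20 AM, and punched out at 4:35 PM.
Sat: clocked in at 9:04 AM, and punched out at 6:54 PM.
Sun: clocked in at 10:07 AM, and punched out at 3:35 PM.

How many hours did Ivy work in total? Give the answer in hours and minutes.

50 h 51 min

Tue: 6:53 AM–2:41 PM = 7 h 48 min; less 10 min break → 7 h 38 min
Wed: 5:30 AM–3:40 PM = 10 h 10 min
Thu: 6:06 AM–1:46 PM = 7 h 40 min; less 10 min break → 7 h 30 min
Fri: 6:20 AM–4:35 PM = 10 h 15 min
Sat: 9:04 AM–6:54 PM = 9 h 50 min
Sun: 10:07 AM–3:35 PM = 5 h 28 min
Total: 7 h 38 min + 10 h 10 min + 7 h 30 min + 10 h 15 min + 9 h 50 min + 5 h 28 min = 50 h 51 min.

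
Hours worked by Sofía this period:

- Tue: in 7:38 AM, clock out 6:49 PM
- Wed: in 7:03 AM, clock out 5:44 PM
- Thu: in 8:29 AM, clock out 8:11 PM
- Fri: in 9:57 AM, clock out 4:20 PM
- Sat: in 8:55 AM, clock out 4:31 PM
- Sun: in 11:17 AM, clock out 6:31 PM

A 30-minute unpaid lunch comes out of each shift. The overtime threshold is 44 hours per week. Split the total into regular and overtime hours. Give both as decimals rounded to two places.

Regular 44.00 hours, overtime 7.78 hours

Tue: 7:38 AM–6:49 PM = 11 h 11 min; less 30 min break → 10 h 41 min
Wed: 7:03 AM–5:44 PM = 10 h 41 min; less 30 min break → 10 h 11 min
Thu: 8:29 AM–8:11 PM = 11 h 42 min; less 30 min break → 11 h 12 min
Fri: 9:57 AM–4:20 PM = 6 h 23 min; less 30 min break → 5 h 53 min
Sat: 8:55 AM–4:31 PM = 7 h 36 min; less 30 min break → 7 h 6 min
Sun: 11:17 AM–6:31 PM = 7 h 14 min; less 30 min break → 6 h 44 min
Total worked: 51 h 47 min = 51.78 h.
Threshold 44 h → overtime 7 h 47 min, regular 44 h 0 min.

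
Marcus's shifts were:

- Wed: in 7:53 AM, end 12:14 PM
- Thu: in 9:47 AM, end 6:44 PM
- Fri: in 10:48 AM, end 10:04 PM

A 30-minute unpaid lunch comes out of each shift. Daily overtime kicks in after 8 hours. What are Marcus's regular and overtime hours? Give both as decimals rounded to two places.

Wed: 7:53 AM–12:14 PM = 4 h 21 min; less 30 min break → 3 h 51 min
Thu: 9:47 AM–6:44 PM = 8 h 57 min; less 30 min break → 8 h 27 min
Fri: 10:48 AM–10:04 PM = 11 h 16 min; less 30 min break → 10 h 46 min
Wed reg 3 h 51 min / OT 0 h 0 min; Thu reg 8 h 0 min / OT 0 h 27 min; Fri reg 8 h 0 min / OT 2 h 46 min.
Totals: regular 19 h 51 min, overtime 3 h 13 min.

Regular 19.85 hours, overtime 3.22 hours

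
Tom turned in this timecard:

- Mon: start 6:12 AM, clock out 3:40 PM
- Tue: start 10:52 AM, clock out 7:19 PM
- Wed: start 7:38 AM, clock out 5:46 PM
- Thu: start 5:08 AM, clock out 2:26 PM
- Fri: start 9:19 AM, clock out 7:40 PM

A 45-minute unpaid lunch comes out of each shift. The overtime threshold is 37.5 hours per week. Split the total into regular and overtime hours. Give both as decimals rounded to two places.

Mon: 6:12 AM–3:40 PM = 9 h 28 min; less 45 min break → 8 h 43 min
Tue: 10:52 AM–7:19 PM = 8 h 27 min; less 45 min break → 7 h 42 min
Wed: 7:38 AM–5:46 PM = 10 h 8 min; less 45 min break → 9 h 23 min
Thu: 5:08 AM–2:26 PM = 9 h 18 min; less 45 min break → 8 h 33 min
Fri: 9:19 AM–7:40 PM = 10 h 21 min; less 45 min break → 9 h 36 min
Total worked: 43 h 57 min = 43.95 h.
Threshold 37.5 h → overtime 6 h 27 min, regular 37 h 30 min.

Regular 37.50 hours, overtime 6.45 hours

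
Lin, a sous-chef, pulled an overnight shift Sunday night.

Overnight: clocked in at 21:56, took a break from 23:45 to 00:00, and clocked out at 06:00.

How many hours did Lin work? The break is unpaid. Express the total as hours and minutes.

7 h 49 min

Overnight: 21:56 → midnight = 2 h 4 min; midnight → 06:00 = 6 h 0 min; span 8 h 4 min; less 15 min break → 7 h 49 min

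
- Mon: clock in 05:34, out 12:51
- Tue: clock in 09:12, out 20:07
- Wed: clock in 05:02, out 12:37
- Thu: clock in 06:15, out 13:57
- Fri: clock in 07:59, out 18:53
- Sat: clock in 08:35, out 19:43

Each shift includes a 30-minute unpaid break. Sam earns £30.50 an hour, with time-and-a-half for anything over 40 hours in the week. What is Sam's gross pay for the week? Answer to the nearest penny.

£1792.64

Mon: 05:34–12:51 = 7 h 17 min; less 30 min break → 6 h 47 min
Tue: 09:12–20:07 = 10 h 55 min; less 30 min break → 10 h 25 min
Wed: 05:02–12:37 = 7 h 35 min; less 30 min break → 7 h 5 min
Thu: 06:15–13:57 = 7 h 42 min; less 30 min break → 7 h 12 min
Fri: 07:59–18:53 = 10 h 54 min; less 30 min break → 10 h 24 min
Sat: 08:35–19:43 = 11 h 8 min; less 30 min break → 10 h 38 min
Total worked: 52 h 31 min = 3151 min.
Regular 40 h 0 min = 2400 min at £30.50/h; overtime 12 h 31 min = 751 min at £45.75/h.
Pay = (2400 × £30.50 + 751 × £45.75) ÷ 60 = £1792.64.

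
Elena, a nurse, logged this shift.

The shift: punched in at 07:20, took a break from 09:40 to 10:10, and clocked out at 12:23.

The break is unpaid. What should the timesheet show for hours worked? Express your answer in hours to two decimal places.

The shift: 07:20–12:23 = 5 h 3 min; less 30 min break → 4 h 33 min

4.55 hours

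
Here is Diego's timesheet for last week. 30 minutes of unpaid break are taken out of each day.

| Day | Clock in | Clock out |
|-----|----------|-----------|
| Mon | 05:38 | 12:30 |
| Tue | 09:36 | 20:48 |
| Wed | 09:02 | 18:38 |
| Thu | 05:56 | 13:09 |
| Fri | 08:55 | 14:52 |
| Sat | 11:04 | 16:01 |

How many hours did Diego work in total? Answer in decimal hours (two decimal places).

42.78 hours

Mon: 05:38–12:30 = 6 h 52 min; less 30 min break → 6 h 22 min
Tue: 09:36–20:48 = 11 h 12 min; less 30 min break → 10 h 42 min
Wed: 09:02–18:38 = 9 h 36 min; less 30 min break → 9 h 6 min
Thu: 05:56–13:09 = 7 h 13 min; less 30 min break → 6 h 43 min
Fri: 08:55–14:52 = 5 h 57 min; less 30 min break → 5 h 27 min
Sat: 11:04–16:01 = 4 h 57 min; less 30 min break → 4 h 27 min
Total: 6 h 22 min + 10 h 42 min + 9 h 6 min + 6 h 43 min + 5 h 27 min + 4 h 27 min = 42 h 47 min.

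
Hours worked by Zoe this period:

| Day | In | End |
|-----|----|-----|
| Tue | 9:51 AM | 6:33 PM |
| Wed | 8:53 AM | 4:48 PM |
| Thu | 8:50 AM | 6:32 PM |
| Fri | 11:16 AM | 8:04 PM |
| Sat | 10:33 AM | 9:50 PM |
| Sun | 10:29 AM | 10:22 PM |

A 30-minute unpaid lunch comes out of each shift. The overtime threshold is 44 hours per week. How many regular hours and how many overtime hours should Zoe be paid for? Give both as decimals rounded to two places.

Tue: 9:51 AM–6:33 PM = 8 h 42 min; less 30 min break → 8 h 12 min
Wed: 8:53 AM–4:48 PM = 7 h 55 min; less 30 min break → 7 h 25 min
Thu: 8:50 AM–6:32 PM = 9 h 42 min; less 30 min break → 9 h 12 min
Fri: 11:16 AM–8:04 PM = 8 h 48 min; less 30 min break → 8 h 18 min
Sat: 10:33 AM–9:50 PM = 11 h 17 min; less 30 min break → 10 h 47 min
Sun: 10:29 AM–10:22 PM = 11 h 53 min; less 30 min break → 11 h 23 min
Total worked: 55 h 17 min = 55.28 h.
Threshold 44 h → overtime 11 h 17 min, regular 44 h 0 min.

Regular 44.00 hours, overtime 11.28 hours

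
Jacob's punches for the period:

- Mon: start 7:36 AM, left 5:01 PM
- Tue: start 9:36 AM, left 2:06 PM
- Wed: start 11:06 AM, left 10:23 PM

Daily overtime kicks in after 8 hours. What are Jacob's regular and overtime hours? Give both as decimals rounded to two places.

Mon: 7:36 AM–5:01 PM = 9 h 25 min
Tue: 9:36 AM–2:06 PM = 4 h 30 min
Wed: 11:06 AM–10:23 PM = 11 h 17 min
Mon reg 8 h 0 min / OT 1 h 25 min; Tue reg 4 h 30 min / OT 0 h 0 min; Wed reg 8 h 0 min / OT 3 h 17 min.
Totals: regular 20 h 30 min, overtime 4 h 42 min.

Regular 20.50 hours, overtime 4.70 hours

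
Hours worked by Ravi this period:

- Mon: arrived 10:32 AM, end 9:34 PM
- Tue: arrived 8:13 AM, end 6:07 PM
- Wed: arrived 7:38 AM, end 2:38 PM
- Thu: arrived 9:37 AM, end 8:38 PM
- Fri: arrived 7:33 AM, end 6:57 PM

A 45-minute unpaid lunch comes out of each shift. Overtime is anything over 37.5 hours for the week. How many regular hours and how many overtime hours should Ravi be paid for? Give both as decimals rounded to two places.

Regular 37.50 hours, overtime 9.10 hours

Mon: 10:32 AM–9:34 PM = 11 h 2 min; less 45 min break → 10 h 17 min
Tue: 8:13 AM–6:07 PM = 9 h 54 min; less 45 min break → 9 h 9 min
Wed: 7:38 AM–2:38 PM = 7 h 0 min; less 45 min break → 6 h 15 min
Thu: 9:37 AM–8:38 PM = 11 h 1 min; less 45 min break → 10 h 16 min
Fri: 7:33 AM–6:57 PM = 11 h 24 min; less 45 min break → 10 h 39 min
Total worked: 46 h 36 min = 46.60 h.
Threshold 37.5 h → overtime 9 h 6 min, regular 37 h 30 min.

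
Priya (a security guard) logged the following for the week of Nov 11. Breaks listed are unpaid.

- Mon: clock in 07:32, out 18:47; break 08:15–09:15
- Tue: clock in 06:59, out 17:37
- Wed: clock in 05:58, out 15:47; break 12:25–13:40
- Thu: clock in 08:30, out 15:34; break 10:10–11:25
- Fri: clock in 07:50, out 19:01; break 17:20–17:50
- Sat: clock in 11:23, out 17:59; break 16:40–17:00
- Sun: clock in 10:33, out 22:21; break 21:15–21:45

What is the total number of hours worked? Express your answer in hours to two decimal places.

Mon: 07:32–18:47 = 11 h 15 min; less 60 min break → 10 h 15 min
Tue: 06:59–17:37 = 10 h 38 min
Wed: 05:58–15:47 = 9 h 49 min; less 75 min break → 8 h 34 min
Thu: 08:30–15:34 = 7 h 4 min; less 75 min break → 5 h 49 min
Fri: 07:50–19:01 = 11 h 11 min; less 30 min break → 10 h 41 min
Sat: 11:23–17:59 = 6 h 36 min; less 20 min break → 6 h 16 min
Sun: 10:33–22:21 = 11 h 48 min; less 30 min break → 11 h 18 min
Total: 10 h 15 min + 10 h 38 min + 8 h 34 min + 5 h 49 min + 10 h 41 min + 6 h 16 min + 11 h 18 min = 63 h 31 min.

63.52 hours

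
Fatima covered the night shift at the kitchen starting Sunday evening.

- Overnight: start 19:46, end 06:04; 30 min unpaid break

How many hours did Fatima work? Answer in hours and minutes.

Overnight: 19:46 → midnight = 4 h 14 min; midnight → 06:04 = 6 h 4 min; span 10 h 18 min; less 30 min break → 9 h 48 min

9 h 48 min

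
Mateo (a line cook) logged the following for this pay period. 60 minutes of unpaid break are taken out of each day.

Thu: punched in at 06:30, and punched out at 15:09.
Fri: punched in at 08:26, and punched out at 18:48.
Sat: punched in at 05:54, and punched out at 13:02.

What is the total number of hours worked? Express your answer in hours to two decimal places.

Thu: 06:30–15:09 = 8 h 39 min; less 60 min break → 7 h 39 min
Fri: 08:26–18:48 = 10 h 22 min; less 60 min break → 9 h 22 min
Sat: 05:54–13:02 = 7 h 8 min; less 60 min break → 6 h 8 min
Total: 7 h 39 min + 9 h 22 min + 6 h 8 min = 23 h 9 min.

23.15 hours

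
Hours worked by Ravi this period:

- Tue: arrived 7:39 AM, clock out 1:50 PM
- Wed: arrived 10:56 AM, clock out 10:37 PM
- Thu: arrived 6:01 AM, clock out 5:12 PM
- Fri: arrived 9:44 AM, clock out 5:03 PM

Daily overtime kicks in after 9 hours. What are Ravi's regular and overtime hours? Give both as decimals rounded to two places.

Tue: 7:39 AM–1:50 PM = 6 h 11 min
Wed: 10:56 AM–10:37 PM = 11 h 41 min
Thu: 6:01 AM–5:12 PM = 11 h 11 min
Fri: 9:44 AM–5:03 PM = 7 h 19 min
Tue reg 6 h 11 min / OT 0 h 0 min; Wed reg 9 h 0 min / OT 2 h 41 min; Thu reg 9 h 0 min / OT 2 h 11 min; Fri reg 7 h 19 min / OT 0 h 0 min.
Totals: regular 31 h 30 min, overtime 4 h 52 min.

Regular 31.50 hours, overtime 4.87 hours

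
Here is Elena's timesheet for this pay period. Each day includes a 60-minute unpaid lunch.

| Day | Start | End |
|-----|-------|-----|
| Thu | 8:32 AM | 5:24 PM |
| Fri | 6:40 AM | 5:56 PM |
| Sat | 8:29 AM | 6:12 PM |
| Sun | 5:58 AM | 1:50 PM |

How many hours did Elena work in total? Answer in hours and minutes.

33 h 43 min

Thu: 8:32 AM–5:24 PM = 8 h 52 min; less 60 min break → 7 h 52 min
Fri: 6:40 AM–5:56 PM = 11 h 16 min; less 60 min break → 10 h 16 min
Sat: 8:29 AM–6:12 PM = 9 h 43 min; less 60 min break → 8 h 43 min
Sun: 5:58 AM–1:50 PM = 7 h 52 min; less 60 min break → 6 h 52 min
Total: 7 h 52 min + 10 h 16 min + 8 h 43 min + 6 h 52 min = 33 h 43 min.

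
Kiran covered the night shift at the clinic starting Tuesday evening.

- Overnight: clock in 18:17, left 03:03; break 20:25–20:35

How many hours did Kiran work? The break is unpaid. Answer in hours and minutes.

8 h 36 min

Overnight: 18:17 → midnight = 5 h 43 min; midnight → 03:03 = 3 h 3 min; span 8 h 46 min; less 10 min break → 8 h 36 min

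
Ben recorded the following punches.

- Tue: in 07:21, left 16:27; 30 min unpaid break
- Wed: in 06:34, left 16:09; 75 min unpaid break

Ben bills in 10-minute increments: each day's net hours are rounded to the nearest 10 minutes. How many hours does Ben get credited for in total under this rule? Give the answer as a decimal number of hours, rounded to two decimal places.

17.00 hours

Tue: 07:21–16:27 = 9 h 6 min − 30 min = 8 h 36 min → rounds to 8 h 40 min
Wed: 06:34–16:09 = 9 h 35 min − 75 min = 8 h 20 min → rounds to 8 h 20 min
Total credited: 17 h 0 min.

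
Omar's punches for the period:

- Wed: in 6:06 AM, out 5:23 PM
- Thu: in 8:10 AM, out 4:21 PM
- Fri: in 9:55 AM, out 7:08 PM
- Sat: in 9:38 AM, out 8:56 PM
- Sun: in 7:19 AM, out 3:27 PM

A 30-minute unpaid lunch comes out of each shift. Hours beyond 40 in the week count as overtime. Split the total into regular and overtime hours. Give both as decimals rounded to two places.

Wed: 6:06 AM–5:23 PM = 11 h 17 min; less 30 min break → 10 h 47 min
Thu: 8:10 AM–4:21 PM = 8 h 11 min; less 30 min break → 7 h 41 min
Fri: 9:55 AM–7:08 PM = 9 h 13 min; less 30 min break → 8 h 43 min
Sat: 9:38 AM–8:56 PM = 11 h 18 min; less 30 min break → 10 h 48 min
Sun: 7:19 AM–3:27 PM = 8 h 8 min; less 30 min break → 7 h 38 min
Total worked: 45 h 37 min = 45.62 h.
Threshold 40 h → overtime 5 h 37 min, regular 40 h 0 min.

Regular 40.00 hours, overtime 5.62 hours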